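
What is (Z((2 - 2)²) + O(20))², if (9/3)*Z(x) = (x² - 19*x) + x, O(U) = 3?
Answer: 9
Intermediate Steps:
Z(x) = -6*x + x²/3 (Z(x) = ((x² - 19*x) + x)/3 = (x² - 18*x)/3 = -6*x + x²/3)
(Z((2 - 2)²) + O(20))² = ((2 - 2)²*(-18 + (2 - 2)²)/3 + 3)² = ((⅓)*0²*(-18 + 0²) + 3)² = ((⅓)*0*(-18 + 0) + 3)² = ((⅓)*0*(-18) + 3)² = (0 + 3)² = 3² = 9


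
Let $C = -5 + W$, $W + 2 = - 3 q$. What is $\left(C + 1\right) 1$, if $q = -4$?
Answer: $6$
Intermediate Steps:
$W = 10$ ($W = -2 - -12 = -2 + 12 = 10$)
$C = 5$ ($C = -5 + 10 = 5$)
$\left(C + 1\right) 1 = \left(5 + 1\right) 1 = 6 \cdot 1 = 6$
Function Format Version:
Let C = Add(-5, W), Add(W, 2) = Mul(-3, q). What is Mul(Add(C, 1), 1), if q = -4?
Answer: 6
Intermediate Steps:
W = 10 (W = Add(-2, Mul(-3, -4)) = Add(-2, 12) = 10)
C = 5 (C = Add(-5, 10) = 5)
Mul(Add(C, 1), 1) = Mul(Add(5, 1), 1) = Mul(6, 1) = 6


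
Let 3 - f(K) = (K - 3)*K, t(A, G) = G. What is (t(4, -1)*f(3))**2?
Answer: 9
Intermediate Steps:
f(K) = 3 - K*(-3 + K) (f(K) = 3 - (K - 3)*K = 3 - (-3 + K)*K = 3 - K*(-3 + K))
(t(4, -1)*f(3))**2 = (-(3 - 1*3**2 + 3*3))**2 = (-(3 - 1*9 + 9))**2 = (-(3 - 9 + 9))**2 = (-1*3)**2 = (-3)**2 = 9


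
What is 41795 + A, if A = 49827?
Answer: 91622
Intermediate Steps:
41795 + A = 41795 + 49827 = 91622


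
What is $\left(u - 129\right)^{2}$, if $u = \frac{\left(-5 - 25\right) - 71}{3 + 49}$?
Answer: $\frac{46362481}{2704} \approx 17146.0$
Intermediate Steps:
$u = - \frac{101}{52}$ ($u = \frac{-30 - 71}{52} = \left(-101\right) \frac{1}{52} = - \frac{101}{52} \approx -1.9423$)
$\left(u - 129\right)^{2} = \left(- \frac{101}{52} - 129\right)^{2} = \left(- \frac{6809}{52}\right)^{2} = \frac{46362481}{2704}$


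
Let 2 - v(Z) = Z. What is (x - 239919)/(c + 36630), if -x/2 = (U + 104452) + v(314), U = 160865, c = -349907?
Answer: 769929/313277 ≈ 2.4577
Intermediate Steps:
v(Z) = 2 - Z
x = -530010 (x = -2*((160865 + 104452) + (2 - 1*314)) = -2*(265317 + (2 - 314)) = -2*(265317 - 312) = -2*265005 = -530010)
(x - 239919)/(c + 36630) = (-530010 - 239919)/(-349907 + 36630) = -769929/(-313277) = -769929*(-1/313277) = 769929/313277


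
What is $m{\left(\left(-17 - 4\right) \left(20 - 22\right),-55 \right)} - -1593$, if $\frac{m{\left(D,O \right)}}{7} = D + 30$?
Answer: $2097$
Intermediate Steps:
$m{\left(D,O \right)} = 210 + 7 D$ ($m{\left(D,O \right)} = 7 \left(D + 30\right) = 7 \left(30 + D\right) = 210 + 7 D$)
$m{\left(\left(-17 - 4\right) \left(20 - 22\right),-55 \right)} - -1593 = \left(210 + 7 \left(-17 - 4\right) \left(20 - 22\right)\right) - -1593 = \left(210 + 7 \left(\left(-21\right) \left(-2\right)\right)\right) + 1593 = \left(210 + 7 \cdot 42\right) + 1593 = \left(210 + 294\right) + 1593 = 504 + 1593 = 2097$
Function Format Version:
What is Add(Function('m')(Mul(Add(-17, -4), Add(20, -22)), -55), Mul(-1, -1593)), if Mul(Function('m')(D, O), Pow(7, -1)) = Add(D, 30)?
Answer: 2097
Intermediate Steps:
Function('m')(D, O) = Add(210, Mul(7, D)) (Function('m')(D, O) = Mul(7, Add(D, 30)) = Mul(7, Add(30, D)) = Add(210, Mul(7, D)))
Add(Function('m')(Mul(Add(-17, -4), Add(20, -22)), -55), Mul(-1, -1593)) = Add(Add(210, Mul(7, Mul(Add(-17, -4), Add(20, -22)))), Mul(-1, -1593)) = Add(Add(210, Mul(7, Mul(-21, -2))), 1593) = Add(Add(210, Mul(7, 42)), 1593) = Add(Add(210, 294), 1593) = Add(504, 1593) = 2097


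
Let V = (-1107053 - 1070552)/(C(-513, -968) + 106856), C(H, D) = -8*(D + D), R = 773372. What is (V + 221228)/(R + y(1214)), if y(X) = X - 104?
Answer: 27063740827/94753225808 ≈ 0.28562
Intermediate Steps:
C(H, D) = -16*D
V = -2177605/122344 (V = (-1107053 - 1070552)/(-16*(-968) + 106856) = -2177605/(15488 + 106856) = -2177605/122344 ≈ -17.799)
y(X) = -104 + X
(V + 221228)/(R + y(1214)) = (-2177605/122344 + 221228)/(773372 + (-104 + 1214)) = 27063740827/(122344*(773372 + 1110)) = (27063740827/122344)/774482 = (27063740827/122344)*(1/774482) = 27063740827/94753225808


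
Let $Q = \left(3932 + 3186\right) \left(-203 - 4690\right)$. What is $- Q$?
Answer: $34828374$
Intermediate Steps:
$Q = -34828374$ ($Q = 7118 \left(-4893\right) = -34828374$)
$- Q = \left(-1\right) \left(-34828374\right) = 34828374$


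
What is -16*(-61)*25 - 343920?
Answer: -319520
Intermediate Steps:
-16*(-61)*25 - 343920 = 976*25 - 343920 = 24400 - 343920 = -319520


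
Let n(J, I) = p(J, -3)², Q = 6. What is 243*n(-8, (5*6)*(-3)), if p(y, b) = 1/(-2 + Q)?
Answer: 243/16 ≈ 15.188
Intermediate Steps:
p(y, b) = ¼ (p(y, b) = 1/(-2 + 6) = 1/4 = ¼)
n(J, I) = 1/16 (n(J, I) = (¼)² = 1/16)
243*n(-8, (5*6)*(-3)) = 243*(1/16) = 243/16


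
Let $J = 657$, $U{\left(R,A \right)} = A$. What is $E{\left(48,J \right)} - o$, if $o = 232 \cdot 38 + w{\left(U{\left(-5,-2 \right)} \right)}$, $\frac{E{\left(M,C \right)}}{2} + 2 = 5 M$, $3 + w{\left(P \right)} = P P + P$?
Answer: $-8339$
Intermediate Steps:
$w{\left(P \right)} = -3 + P + P^{2}$ ($w{\left(P \right)} = -3 + \left(P P + P\right) = -3 + \left(P^{2} + P\right) = -3 + \left(P + P^{2}\right) = -3 + P + P^{2}$)
$E{\left(M,C \right)} = -4 + 10 M$ ($E{\left(M,C \right)} = -4 + 2 \cdot 5 M = -4 + 10 M$)
$o = 8815$ ($o = 232 \cdot 38 - \left(5 - 4\right) = 8816 - 1 = 8815$)
$E{\left(48,J \right)} - o = \left(-4 + 10 \cdot 48\right) - 8815 = \left(-4 + 480\right) - 8815 = 476 - 8815 = -8339$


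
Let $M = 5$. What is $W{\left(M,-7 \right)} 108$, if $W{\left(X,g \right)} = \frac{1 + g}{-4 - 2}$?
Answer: $108$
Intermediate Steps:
$W{\left(X,g \right)} = - \frac{1}{6} - \frac{g}{6}$ ($W{\left(X,g \right)} = \frac{1 + g}{-6} = \left(1 + g\right) \left(- \frac{1}{6}\right) = - \frac{1}{6} - \frac{g}{6}$)
$W{\left(M,-7 \right)} 108 = \left(- \frac{1}{6} - - \frac{7}{6}\right) 108 = \left(- \frac{1}{6} + \frac{7}{6}\right) 108 = 1 \cdot 108 = 108$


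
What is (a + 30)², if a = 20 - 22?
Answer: 784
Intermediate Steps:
a = -2
(a + 30)² = (-2 + 30)² = 28² = 784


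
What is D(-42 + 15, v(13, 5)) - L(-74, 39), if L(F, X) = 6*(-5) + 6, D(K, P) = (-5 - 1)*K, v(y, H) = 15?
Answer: 186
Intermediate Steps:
D(K, P) = -6*K
L(F, X) = -24 (L(F, X) = -30 + 6 = -24)
D(-42 + 15, v(13, 5)) - L(-74, 39) = -6*(-42 + 15) - 1*(-24) = -6*(-27) + 24 = 162 + 24 = 186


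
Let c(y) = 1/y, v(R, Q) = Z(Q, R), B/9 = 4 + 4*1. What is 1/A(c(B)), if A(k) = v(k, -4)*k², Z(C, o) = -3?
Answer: -1728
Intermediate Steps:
B = 72 (B = 9*(4 + 4*1) = 9*(4 + 4) = 9*8 = 72)
v(R, Q) = -3
A(k) = -3*k²
1/A(c(B)) = 1/(-3*(1/72)²) = 1/(-3*1/5184) = 1/(-1/1728) = -1728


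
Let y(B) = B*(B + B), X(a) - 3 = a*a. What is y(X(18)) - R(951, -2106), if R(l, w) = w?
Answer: 215964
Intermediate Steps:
X(a) = 3 + a² (X(a) = 3 + a*a = 3 + a²)
y(B) = 2*B² (y(B) = B*(2*B) = 2*B²)
y(X(18)) - R(951, -2106) = 2*(3 + 18²)² - 1*(-2106) = 2*(3 + 324)² + 2106 = 2*327² + 2106 = 2*106929 + 2106 = 213858 + 2106 = 215964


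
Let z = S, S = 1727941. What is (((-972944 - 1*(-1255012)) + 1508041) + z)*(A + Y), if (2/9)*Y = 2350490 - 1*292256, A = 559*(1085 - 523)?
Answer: 33689589108550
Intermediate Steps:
A = 314158 (A = 559*562 = 314158)
Y = 9262053 (Y = 9*(2350490 - 1*292256)/2 = 9*(2350490 - 292256)/2 = (9/2)*2058234 = 9262053)
z = 1727941
(((-972944 - 1*(-1255012)) + 1508041) + z)*(A + Y) = (((-972944 - 1*(-1255012)) + 1508041) + 1727941)*(314158 + 9262053) = (((-972944 + 1255012) + 1508041) + 1727941)*9576211 = ((282068 + 1508041) + 1727941)*9576211 = (1790109 + 1727941)*9576211 = 3518050*9576211 = 33689589108550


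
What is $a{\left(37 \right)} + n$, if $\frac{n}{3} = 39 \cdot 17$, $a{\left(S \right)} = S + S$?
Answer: $2063$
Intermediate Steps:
$a{\left(S \right)} = 2 S$
$n = 1989$ ($n = 3 \cdot 39 \cdot 17 = 3 \cdot 663 = 1989$)
$a{\left(37 \right)} + n = 2 \cdot 37 + 1989 = 74 + 1989 = 2063$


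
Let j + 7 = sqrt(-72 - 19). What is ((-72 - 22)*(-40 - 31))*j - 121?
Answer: -46839 + 6674*I*sqrt(91) ≈ -46839.0 + 63666.0*I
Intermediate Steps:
j = -7 + I*sqrt(91) (j = -7 + sqrt(-72 - 19) = -7 + sqrt(-91) = -7 + I*sqrt(91) ≈ -7.0 + 9.5394*I)
((-72 - 22)*(-40 - 31))*j - 121 = ((-72 - 22)*(-40 - 31))*(-7 + I*sqrt(91)) - 121 = (-94*(-71))*(-7 + I*sqrt(91)) - 121 = 6674*(-7 + I*sqrt(91)) - 121 = (-46718 + 6674*I*sqrt(91)) - 121 = -46839 + 6674*I*sqrt(91)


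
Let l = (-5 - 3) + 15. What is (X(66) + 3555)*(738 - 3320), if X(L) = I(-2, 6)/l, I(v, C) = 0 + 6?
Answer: -64268562/7 ≈ -9.1812e+6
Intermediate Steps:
I(v, C) = 6
l = 7 (l = -8 + 15 = 7)
X(L) = 6/7
(X(66) + 3555)*(738 - 3320) = (6/7 + 3555)*(738 - 3320) = (24891/7)*(-2582) = -64268562/7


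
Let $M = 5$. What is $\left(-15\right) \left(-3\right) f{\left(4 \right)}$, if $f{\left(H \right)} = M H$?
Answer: $900$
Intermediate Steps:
$f{\left(H \right)} = 5 H$
$\left(-15\right) \left(-3\right) f{\left(4 \right)} = \left(-15\right) \left(-3\right) 5 \cdot 4 = 45 \cdot 20 = 900$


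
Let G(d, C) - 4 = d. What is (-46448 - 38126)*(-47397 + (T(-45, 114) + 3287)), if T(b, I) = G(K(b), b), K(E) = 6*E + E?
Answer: 3756861654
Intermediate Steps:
K(E) = 7*E
G(d, C) = 4 + d
T(b, I) = 4 + 7*b
(-46448 - 38126)*(-47397 + (T(-45, 114) + 3287)) = (-46448 - 38126)*(-47397 + ((4 + 7*(-45)) + 3287)) = -84574*(-47397 + ((4 - 315) + 3287)) = -84574*(-47397 + (-311 + 3287)) = -84574*(-47397 + 2976) = -84574*(-44421) = 3756861654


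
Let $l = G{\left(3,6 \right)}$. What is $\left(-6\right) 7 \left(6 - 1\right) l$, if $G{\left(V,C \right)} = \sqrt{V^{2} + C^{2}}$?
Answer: $- 630 \sqrt{5} \approx -1408.7$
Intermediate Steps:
$G{\left(V,C \right)} = \sqrt{C^{2} + V^{2}}$
$l = 3 \sqrt{5}$ ($l = \sqrt{6^{2} + 3^{2}} = \sqrt{36 + 9} = \sqrt{45} = 3 \sqrt{5} \approx 6.7082$)
$\left(-6\right) 7 \left(6 - 1\right) l = \left(-6\right) 7 \left(6 - 1\right) 3 \sqrt{5} = - 42 \cdot 5 \cdot 3 \sqrt{5} = - 42 \cdot 15 \sqrt{5} = - 630 \sqrt{5}$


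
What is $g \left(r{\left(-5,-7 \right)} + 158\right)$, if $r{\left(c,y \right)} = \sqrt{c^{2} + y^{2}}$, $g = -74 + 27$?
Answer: $-7426 - 47 \sqrt{74} \approx -7830.3$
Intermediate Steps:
$g = -47$
$g \left(r{\left(-5,-7 \right)} + 158\right) = - 47 \left(\sqrt{\left(-5\right)^{2} + \left(-7\right)^{2}} + 158\right) = - 47 \left(\sqrt{25 + 49} + 158\right) = - 47 \left(\sqrt{74} + 158\right) = - 47 \left(158 + \sqrt{74}\right) = -7426 - 47 \sqrt{74}$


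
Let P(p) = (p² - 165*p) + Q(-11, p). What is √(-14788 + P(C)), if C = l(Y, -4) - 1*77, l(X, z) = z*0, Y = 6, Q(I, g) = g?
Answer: √3769 ≈ 61.392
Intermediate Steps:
l(X, z) = 0
C = -77 (C = 0 - 1*77 = 0 - 77 = -77)
P(p) = p² - 164*p (P(p) = (p² - 165*p) + p = p² - 164*p)
√(-14788 + P(C)) = √(-14788 - 77*(-164 - 77)) = √(-14788 - 77*(-241)) = √(-14788 + 18557) = √3769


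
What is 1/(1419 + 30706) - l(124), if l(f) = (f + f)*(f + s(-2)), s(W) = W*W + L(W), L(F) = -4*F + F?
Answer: -1067577999/32125 ≈ -33232.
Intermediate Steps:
L(F) = -3*F
s(W) = W**2 - 3*W (s(W) = W*W - 3*W = W**2 - 3*W)
l(f) = 2*f*(10 + f) (l(f) = (f + f)*(f - 2*(-3 - 2)) = (2*f)*(f - 2*(-5)) = (2*f)*(f + 10) = (2*f)*(10 + f) = 2*f*(10 + f))
1/(1419 + 30706) - l(124) = 1/(1419 + 30706) - 2*124*(10 + 124) = 1/32125 - 2*124*134 = 1/32125 - 1*33232 = 1/32125 - 33232 = -1067577999/32125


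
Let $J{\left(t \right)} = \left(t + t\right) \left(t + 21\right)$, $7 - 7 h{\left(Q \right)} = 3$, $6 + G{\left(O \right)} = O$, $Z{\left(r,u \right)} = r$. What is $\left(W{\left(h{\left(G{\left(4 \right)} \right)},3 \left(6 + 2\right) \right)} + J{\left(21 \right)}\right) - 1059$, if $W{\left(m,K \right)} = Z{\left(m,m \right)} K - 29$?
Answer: $\frac{4828}{7} \approx 689.71$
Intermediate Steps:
$G{\left(O \right)} = -6 + O$
$h{\left(Q \right)} = \frac{4}{7}$ ($h{\left(Q \right)} = 1 - \frac{3}{7} = \frac{4}{7}$)
$W{\left(m,K \right)} = -29 + K m$ ($W{\left(m,K \right)} = m K - 29 = K m - 29 = -29 + K m$)
$J{\left(t \right)} = 2 t \left(21 + t\right)$
$\left(W{\left(h{\left(G{\left(4 \right)} \right)},3 \left(6 + 2\right) \right)} + J{\left(21 \right)}\right) - 1059 = \left(\left(-29 + 3 \left(6 + 2\right) \frac{4}{7}\right) + 2 \cdot 21 \left(21 + 21\right)\right) - 1059 = \left(\left(-29 + 3 \cdot 8 \cdot \frac{4}{7}\right) + 2 \cdot 21 \cdot 42\right) - 1059 = \left(\left(-29 + 24 \cdot \frac{4}{7}\right) + 1764\right) - 1059 = \left(\left(-29 + \frac{96}{7}\right) + 1764\right) - 1059 = \left(- \frac{107}{7} + 1764\right) - 1059 = \frac{12241}{7} - 1059 = \frac{4828}{7}$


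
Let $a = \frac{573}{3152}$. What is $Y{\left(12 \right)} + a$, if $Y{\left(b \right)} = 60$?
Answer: $\frac{189693}{3152} \approx 60.182$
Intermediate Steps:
$a = \frac{573}{3152}$ ($a = 573 \cdot \frac{1}{3152} = \frac{573}{3152} \approx 0.18179$)
$Y{\left(12 \right)} + a = 60 + \frac{573}{3152} = \frac{189693}{3152}$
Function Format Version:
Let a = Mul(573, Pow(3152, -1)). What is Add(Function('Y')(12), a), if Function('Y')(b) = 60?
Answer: Rational(189693, 3152) ≈ 60.182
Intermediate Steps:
a = Rational(573, 3152) (a = Mul(573, Rational(1, 3152)) = Rational(573, 3152) ≈ 0.18179)
Add(Function('Y')(12), a) = Add(60, Rational(573, 3152)) = Rational(189693, 3152)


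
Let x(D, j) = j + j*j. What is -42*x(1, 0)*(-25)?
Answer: 0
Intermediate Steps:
x(D, j) = j + j²
-42*x(1, 0)*(-25) = -0*(1 + 0)*(-25) = -0*(-25) = -42*0*(-25) = 0*(-25) = 0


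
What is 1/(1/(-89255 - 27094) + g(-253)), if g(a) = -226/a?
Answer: 29436297/26294621 ≈ 1.1195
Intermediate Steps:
1/(1/(-89255 - 27094) + g(-253)) = 1/(1/(-89255 - 27094) - 226/(-253)) = 1/(1/(-116349) - 226*(-1/253)) = 1/(-1/116349 + 226/253) = 1/(26294621/29436297) = 29436297/26294621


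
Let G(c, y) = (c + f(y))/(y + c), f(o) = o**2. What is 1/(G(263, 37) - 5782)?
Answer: -25/144414 ≈ -0.00017311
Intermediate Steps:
G(c, y) = (c + y**2)/(c + y) (G(c, y) = (c + y**2)/(y + c) = (c + y**2)/(c + y))
1/(G(263, 37) - 5782) = 1/((263 + 37**2)/(263 + 37) - 5782) = 1/((263 + 1369)/300 - 5782) = 1/((1/300)*1632 - 5782) = 1/(136/25 - 5782) = 1/(-144414/25) = -25/144414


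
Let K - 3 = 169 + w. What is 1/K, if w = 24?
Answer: 1/196 ≈ 0.0051020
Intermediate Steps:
K = 196 (K = 3 + (169 + 24) = 3 + 193 = 196)
1/K = 1/196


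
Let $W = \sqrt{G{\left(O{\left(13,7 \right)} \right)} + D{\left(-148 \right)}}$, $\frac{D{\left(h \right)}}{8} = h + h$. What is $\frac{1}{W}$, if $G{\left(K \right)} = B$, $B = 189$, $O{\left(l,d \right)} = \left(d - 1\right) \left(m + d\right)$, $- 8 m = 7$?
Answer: $- \frac{i \sqrt{2179}}{2179} \approx - 0.021423 i$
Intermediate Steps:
$m = - \frac{7}{8}$ ($m = \left(- \frac{1}{8}\right) 7 = - \frac{7}{8} \approx -0.875$)
$O{\left(l,d \right)} = \left(-1 + d\right) \left(- \frac{7}{8} + d\right)$ ($O{\left(l,d \right)} = \left(d - 1\right) \left(- \frac{7}{8} + d\right) = \left(-1 + d\right) \left(- \frac{7}{8} + d\right)$)
$G{\left(K \right)} = 189$
$D{\left(h \right)} = 16 h$ ($D{\left(h \right)} = 8 \left(h + h\right) = 8 \cdot 2 h = 16 h$)
$W = i \sqrt{2179}$ ($W = \sqrt{189 + 16 \left(-148\right)} = \sqrt{189 - 2368} = \sqrt{-2179} = i \sqrt{2179} \approx 46.68 i$)
$\frac{1}{W} = \frac{1}{i \sqrt{2179}} = - \frac{i \sqrt{2179}}{2179}$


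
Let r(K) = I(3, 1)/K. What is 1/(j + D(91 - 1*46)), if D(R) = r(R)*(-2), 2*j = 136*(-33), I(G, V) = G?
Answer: -15/33662 ≈ -0.00044561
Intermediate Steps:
j = -2244 (j = (136*(-33))/2 = (½)*(-4488) = -2244)
r(K) = 3/K
D(R) = -6/R (D(R) = (3/R)*(-2) = -6/R)
1/(j + D(91 - 1*46)) = 1/(-2244 - 6/(91 - 1*46)) = 1/(-2244 - 6/(91 - 46)) = 1/(-2244 - 6/45) = 1/(-2244 - 6*1/45) = 1/(-2244 - 2/15) = 1/(-33662/15) = -15/33662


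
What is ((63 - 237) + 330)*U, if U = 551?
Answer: 85956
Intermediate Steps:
((63 - 237) + 330)*U = ((63 - 237) + 330)*551 = (-174 + 330)*551 = 156*551 = 85956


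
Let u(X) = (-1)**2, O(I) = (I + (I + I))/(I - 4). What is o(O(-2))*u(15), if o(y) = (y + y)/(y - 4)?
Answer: -2/3 ≈ -0.66667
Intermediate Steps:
O(I) = 3*I/(-4 + I) (O(I) = (I + 2*I)/(-4 + I) = (3*I)/(-4 + I) = 3*I/(-4 + I))
u(X) = 1
o(y) = 2*y/(-4 + y) (o(y) = (2*y)/(-4 + y) = 2*y/(-4 + y))
o(O(-2))*u(15) = (2*(3*(-2)/(-4 - 2))/(-4 + 3*(-2)/(-4 - 2)))*1 = (2*(3*(-2)/(-6))/(-4 + 3*(-2)/(-6)))*1 = (2*(3*(-2)*(-1/6))/(-4 + 3*(-2)*(-1/6)))*1 = (2*1/(-4 + 1))*1 = (2*1/(-3))*1 = (2*1*(-1/3))*1 = -2/3*1 = -2/3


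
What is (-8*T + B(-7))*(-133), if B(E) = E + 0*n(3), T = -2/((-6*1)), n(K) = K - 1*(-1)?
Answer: 3857/3 ≈ 1285.7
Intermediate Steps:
n(K) = 1 + K (n(K) = K + 1 = 1 + K)
T = ⅓ (T = -2/(-6) = -2*(-⅙) = ⅓ ≈ 0.33333)
B(E) = E (B(E) = E + 0*(1 + 3) = E + 0*4 = E + 0 = E)
(-8*T + B(-7))*(-133) = (-8*⅓ - 7)*(-133) = (-8/3 - 7)*(-133) = -29/3*(-133) = 3857/3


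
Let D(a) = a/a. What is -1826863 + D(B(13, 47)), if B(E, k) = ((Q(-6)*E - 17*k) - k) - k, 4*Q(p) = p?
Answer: -1826862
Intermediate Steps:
Q(p) = p/4
B(E, k) = -19*k - 3*E/2 (B(E, k) = ((((¼)*(-6))*E - 17*k) - k) - k = ((-3*E/2 - 17*k) - k) - k = ((-17*k - 3*E/2) - k) - k = (-18*k - 3*E/2) - k = -19*k - 3*E/2)
D(a) = 1
-1826863 + D(B(13, 47)) = -1826863 + 1 = -1826862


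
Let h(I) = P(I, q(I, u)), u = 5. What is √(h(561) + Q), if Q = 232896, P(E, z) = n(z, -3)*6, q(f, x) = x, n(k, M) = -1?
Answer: √232890 ≈ 482.59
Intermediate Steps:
P(E, z) = -6 (P(E, z) = -1*6 = -6)
h(I) = -6
√(h(561) + Q) = √(-6 + 232896) = √232890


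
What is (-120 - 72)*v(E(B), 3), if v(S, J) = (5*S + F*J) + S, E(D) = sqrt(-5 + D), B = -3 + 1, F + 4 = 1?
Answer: 1728 - 1152*I*sqrt(7) ≈ 1728.0 - 3047.9*I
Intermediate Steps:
F = -3 (F = -4 + 1 = -3)
B = -2
v(S, J) = -3*J + 6*S (v(S, J) = (5*S - 3*J) + S = (-3*J + 5*S) + S = -3*J + 6*S)
(-120 - 72)*v(E(B), 3) = (-120 - 72)*(-3*3 + 6*sqrt(-5 - 2)) = -192*(-9 + 6*sqrt(-7)) = -192*(-9 + 6*(I*sqrt(7))) = -192*(-9 + 6*I*sqrt(7)) = 1728 - 1152*I*sqrt(7)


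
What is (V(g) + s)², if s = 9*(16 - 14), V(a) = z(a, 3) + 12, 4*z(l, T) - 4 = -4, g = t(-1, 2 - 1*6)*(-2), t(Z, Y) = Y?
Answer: 900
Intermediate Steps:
g = 8 (g = (2 - 1*6)*(-2) = (2 - 6)*(-2) = -4*(-2) = 8)
z(l, T) = 0 (z(l, T) = 1 + (¼)*(-4) = 1 - 1 = 0)
V(a) = 12 (V(a) = 0 + 12 = 12)
s = 18 (s = 9*2 = 18)
(V(g) + s)² = (12 + 18)² = 30² = 900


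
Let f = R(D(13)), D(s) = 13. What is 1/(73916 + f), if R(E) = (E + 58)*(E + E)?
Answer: 1/75762 ≈ 1.3199e-5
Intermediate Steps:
R(E) = 2*E*(58 + E) (R(E) = (58 + E)*(2*E) = 2*E*(58 + E))
f = 1846 (f = 2*13*(58 + 13) = 2*13*71 = 1846)
1/(73916 + f) = 1/(73916 + 1846) = 1/75762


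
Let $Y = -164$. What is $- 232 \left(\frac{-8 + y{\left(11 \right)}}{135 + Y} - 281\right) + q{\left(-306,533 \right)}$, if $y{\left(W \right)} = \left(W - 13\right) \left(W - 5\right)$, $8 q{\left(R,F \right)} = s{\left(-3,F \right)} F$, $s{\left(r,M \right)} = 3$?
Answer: $\frac{521855}{8} \approx 65232.0$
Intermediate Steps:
$q{\left(R,F \right)} = \frac{3 F}{8}$
$y{\left(W \right)} = \left(-13 + W\right) \left(-5 + W\right)$
$- 232 \left(\frac{-8 + y{\left(11 \right)}}{135 + Y} - 281\right) + q{\left(-306,533 \right)} = - 232 \left(\frac{-8 + \left(65 + 11^{2} - 198\right)}{135 - 164} - 281\right) + \frac{3}{8} \cdot 533 = - 232 \left(\frac{-8 + \left(65 + 121 - 198\right)}{-29} - 281\right) + \frac{1599}{8} = - 232 \left(\left(-8 - 12\right) \left(- \frac{1}{29}\right) - 281\right) + \frac{1599}{8} = - 232 \left(\left(-20\right) \left(- \frac{1}{29}\right) - 281\right) + \frac{1599}{8} = - 232 \left(\frac{20}{29} - 281\right) + \frac{1599}{8} = \left(-232\right) \left(- \frac{8129}{29}\right) + \frac{1599}{8} = 65032 + \frac{1599}{8} = \frac{521855}{8}$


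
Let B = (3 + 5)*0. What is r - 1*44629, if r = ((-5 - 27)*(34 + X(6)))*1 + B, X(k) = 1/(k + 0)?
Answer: -137167/3 ≈ -45722.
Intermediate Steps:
B = 0 (B = 8*0 = 0)
X(k) = 1/k
r = -3280/3 (r = ((-5 - 27)*(34 + 1/6))*1 + 0 = -32*(34 + 1/6)*1 + 0 = -32*205/6*1 + 0 = -3280/3*1 + 0 = -3280/3 + 0 = -3280/3 ≈ -1093.3)
r - 1*44629 = -3280/3 - 1*44629 = -3280/3 - 44629 = -137167/3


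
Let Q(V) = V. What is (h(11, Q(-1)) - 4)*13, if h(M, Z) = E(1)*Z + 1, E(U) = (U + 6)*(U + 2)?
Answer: -312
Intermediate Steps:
E(U) = (2 + U)*(6 + U) (E(U) = (6 + U)*(2 + U) = (2 + U)*(6 + U))
h(M, Z) = 1 + 21*Z (h(M, Z) = (12 + 1**2 + 8*1)*Z + 1 = (12 + 1 + 8)*Z + 1 = 21*Z + 1 = 1 + 21*Z)
(h(11, Q(-1)) - 4)*13 = ((1 + 21*(-1)) - 4)*13 = ((1 - 21) - 4)*13 = (-20 - 4)*13 = -24*13 = -312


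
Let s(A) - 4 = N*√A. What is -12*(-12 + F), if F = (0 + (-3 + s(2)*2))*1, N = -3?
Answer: 84 + 72*√2 ≈ 185.82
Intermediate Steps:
s(A) = 4 - 3*√A
F = 5 - 6*√2 (F = (0 + (-3 + (4 - 3*√2)*2))*1 = (0 + (-3 + (8 - 6*√2)))*1 = (0 + (5 - 6*√2))*1 = (5 - 6*√2)*1 = 5 - 6*√2 ≈ -3.4853)
-12*(-12 + F) = -12*(-12 + (5 - 6*√2)) = -12*(-7 - 6*√2) = 84 + 72*√2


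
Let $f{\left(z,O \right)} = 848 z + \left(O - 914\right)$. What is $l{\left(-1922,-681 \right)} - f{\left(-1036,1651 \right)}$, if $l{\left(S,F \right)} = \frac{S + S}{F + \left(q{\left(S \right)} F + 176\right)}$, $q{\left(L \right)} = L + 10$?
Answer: $\frac{1142503794653}{1301567} \approx 8.7779 \cdot 10^{5}$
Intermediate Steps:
$q{\left(L \right)} = 10 + L$
$f{\left(z,O \right)} = -914 + O + 848 z$ ($f{\left(z,O \right)} = 848 z + \left(O - 914\right) = 848 z + \left(-914 + O\right) = -914 + O + 848 z$)
$l{\left(S,F \right)} = \frac{2 S}{176 + F + F \left(10 + S\right)}$ ($l{\left(S,F \right)} = \frac{S + S}{F + \left(\left(10 + S\right) F + 176\right)} = \frac{2 S}{F + \left(F \left(10 + S\right) + 176\right)} = \frac{2 S}{F + \left(176 + F \left(10 + S\right)\right)} = \frac{2 S}{176 + F + F \left(10 + S\right)}$)
$l{\left(-1922,-681 \right)} - f{\left(-1036,1651 \right)} = 2 \left(-1922\right) \frac{1}{176 - 681 - 681 \left(10 - 1922\right)} - \left(-914 + 1651 + 848 \left(-1036\right)\right) = 2 \left(-1922\right) \frac{1}{176 - 681 - -1302072} - \left(-914 + 1651 - 878528\right) = 2 \left(-1922\right) \frac{1}{176 - 681 + 1302072} - -877791 = 2 \left(-1922\right) \frac{1}{1301567} + 877791 = - \frac{3844}{1301567} + 877791 = \frac{1142503794653}{1301567}$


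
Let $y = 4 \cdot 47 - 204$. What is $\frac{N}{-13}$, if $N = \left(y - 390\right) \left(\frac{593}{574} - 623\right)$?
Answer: $- \frac{10353261}{533} \approx -19425.0$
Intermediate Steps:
$y = -16$ ($y = 188 - 204 = -16$)
$N = \frac{10353261}{41}$ ($N = \left(-16 - 390\right) \left(\frac{593}{574} - 623\right) = - 406 \left(593 \cdot \frac{1}{574} - 623\right) = - 406 \left(\frac{593}{574} - 623\right) = \left(-406\right) \left(- \frac{357009}{574}\right) = \frac{10353261}{41} \approx 2.5252 \cdot 10^{5}$)
$\frac{N}{-13} = \frac{10353261}{41 \left(-13\right)} = \frac{10353261}{41} \left(- \frac{1}{13}\right) = - \frac{10353261}{533}$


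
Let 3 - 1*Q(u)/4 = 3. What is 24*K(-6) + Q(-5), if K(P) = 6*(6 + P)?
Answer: 0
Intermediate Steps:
K(P) = 36 + 6*P
Q(u) = 0 (Q(u) = 12 - 4*3 = 12 - 12 = 0)
24*K(-6) + Q(-5) = 24*(36 + 6*(-6)) + 0 = 24*(36 - 36) + 0 = 24*0 + 0 = 0 + 0 = 0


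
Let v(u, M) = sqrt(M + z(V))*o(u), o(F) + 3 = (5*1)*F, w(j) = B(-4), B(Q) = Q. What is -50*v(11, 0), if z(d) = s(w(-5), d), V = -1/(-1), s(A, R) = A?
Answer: -5200*I ≈ -5200.0*I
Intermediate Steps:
w(j) = -4
o(F) = -3 + 5*F (o(F) = -3 + (5*1)*F = -3 + 5*F)
V = 1 (V = -1*(-1) = 1)
z(d) = -4
v(u, M) = sqrt(-4 + M)*(-3 + 5*u) (v(u, M) = sqrt(M - 4)*(-3 + 5*u) = sqrt(-4 + M)*(-3 + 5*u))
-50*v(11, 0) = -50*sqrt(-4 + 0)*(-3 + 5*11) = -50*sqrt(-4)*(-3 + 55) = -50*2*I*52 = -5200*I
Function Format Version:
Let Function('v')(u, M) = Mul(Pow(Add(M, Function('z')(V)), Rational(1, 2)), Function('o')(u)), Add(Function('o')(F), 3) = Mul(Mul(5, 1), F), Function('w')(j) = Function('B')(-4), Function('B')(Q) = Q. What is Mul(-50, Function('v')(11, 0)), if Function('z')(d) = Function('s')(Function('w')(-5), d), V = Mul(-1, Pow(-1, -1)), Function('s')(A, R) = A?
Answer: Mul(-5200, I) ≈ Mul(-5200.0, I)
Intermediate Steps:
Function('w')(j) = -4
Function('o')(F) = Add(-3, Mul(5, F)) (Function('o')(F) = Add(-3, Mul(Mul(5, 1), F)) = Add(-3, Mul(5, F)))
V = 1 (V = Mul(-1, -1) = 1)
Function('z')(d) = -4
Function('v')(u, M) = Mul(Pow(Add(-4, M), Rational(1, 2)), Add(-3, Mul(5, u))) (Function('v')(u, M) = Mul(Pow(Add(M, -4), Rational(1, 2)), Add(-3, Mul(5, u))) = Mul(Pow(Add(-4, M), Rational(1, 2)), Add(-3, Mul(5, u))))
Mul(-50, Function('v')(11, 0)) = Mul(-50, Mul(Pow(Add(-4, 0), Rational(1, 2)), Add(-3, Mul(5, 11)))) = Mul(-50, Mul(Pow(-4, Rational(1, 2)), Add(-3, 55))) = Mul(-50, Mul(Mul(2, I), 52)) = Mul(-50, Mul(104, I)) = Mul(-5200, I)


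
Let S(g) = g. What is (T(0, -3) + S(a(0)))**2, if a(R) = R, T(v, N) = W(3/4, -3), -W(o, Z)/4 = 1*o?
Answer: 9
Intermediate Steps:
W(o, Z) = -4*o
T(v, N) = -3 (T(v, N) = -12/4 = -4*3/4 = -3)
(T(0, -3) + S(a(0)))**2 = (-3 + 0)**2 = (-3)**2 = 9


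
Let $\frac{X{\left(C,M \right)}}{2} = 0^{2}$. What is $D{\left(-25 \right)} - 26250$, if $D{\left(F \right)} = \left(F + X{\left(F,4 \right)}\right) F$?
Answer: $-25625$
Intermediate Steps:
$X{\left(C,M \right)} = 0$ ($X{\left(C,M \right)} = 2 \cdot 0^{2} = 2 \cdot 0 = 0$)
$D{\left(F \right)} = F^{2}$ ($D{\left(F \right)} = \left(F + 0\right) F = F F = F^{2}$)
$D{\left(-25 \right)} - 26250 = \left(-25\right)^{2} - 26250 = 625 - 26250 = -25625$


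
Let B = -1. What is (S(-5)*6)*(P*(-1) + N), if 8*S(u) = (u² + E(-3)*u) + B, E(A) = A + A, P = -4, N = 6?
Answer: 405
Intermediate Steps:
E(A) = 2*A
S(u) = -⅛ - 3*u/4 + u²/8 (S(u) = ((u² + (2*(-3))*u) - 1)/8 = ((u² - 6*u) - 1)/8 = (-1 + u² - 6*u)/8 = -⅛ - 3*u/4 + u²/8)
(S(-5)*6)*(P*(-1) + N) = ((-⅛ - ¾*(-5) + (⅛)*(-5)²)*6)*(-4*(-1) + 6) = ((-⅛ + 15/4 + (⅛)*25)*6)*(4 + 6) = ((-⅛ + 15/4 + 25/8)*6)*10 = ((27/4)*6)*10 = (81/2)*10 = 405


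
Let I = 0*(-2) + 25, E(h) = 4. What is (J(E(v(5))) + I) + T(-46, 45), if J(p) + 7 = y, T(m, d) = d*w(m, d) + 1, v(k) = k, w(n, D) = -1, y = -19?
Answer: -45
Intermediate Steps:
T(m, d) = 1 - d (T(m, d) = d*(-1) + 1 = -d + 1 = 1 - d)
J(p) = -26 (J(p) = -7 - 19 = -26)
I = 25 (I = 0 + 25 = 25)
(J(E(v(5))) + I) + T(-46, 45) = (-26 + 25) + (1 - 1*45) = -1 + (1 - 45) = -1 - 44 = -45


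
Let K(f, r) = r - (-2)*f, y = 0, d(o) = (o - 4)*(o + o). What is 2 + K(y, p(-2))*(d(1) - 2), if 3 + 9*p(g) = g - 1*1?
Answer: 22/3 ≈ 7.3333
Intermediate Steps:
p(g) = -4/9 + g/9 (p(g) = -1/3 + (g - 1*1)/9 = -1/3 + (g - 1)/9 = -1/3 + (-1 + g)/9 = -1/3 + (-1/9 + g/9) = -4/9 + g/9)
d(o) = 2*o*(-4 + o) (d(o) = (-4 + o)*(2*o) = 2*o*(-4 + o))
K(f, r) = r + 2*f
2 + K(y, p(-2))*(d(1) - 2) = 2 + ((-4/9 + (1/9)*(-2)) + 2*0)*(2*1*(-4 + 1) - 2) = 2 + ((-4/9 - 2/9) + 0)*(2*1*(-3) - 2) = 2 + (-2/3 + 0)*(-6 - 2) = 2 - 2/3*(-8) = 2 + 16/3 = 22/3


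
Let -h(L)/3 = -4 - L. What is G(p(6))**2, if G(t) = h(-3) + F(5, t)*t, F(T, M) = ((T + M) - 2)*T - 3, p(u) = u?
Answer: 65025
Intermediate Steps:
h(L) = 12 + 3*L (h(L) = -3*(-4 - L) = 12 + 3*L)
F(T, M) = -3 + T*(-2 + M + T) (F(T, M) = ((M + T) - 2)*T - 3 = (-2 + M + T)*T - 3 = T*(-2 + M + T) - 3 = -3 + T*(-2 + M + T))
G(t) = 3 + t*(12 + 5*t) (G(t) = (12 + 3*(-3)) + (-3 + 5**2 - 2*5 + t*5)*t = (12 - 9) + (-3 + 25 - 10 + 5*t)*t = 3 + (12 + 5*t)*t = 3 + t*(12 + 5*t))
G(p(6))**2 = (3 + 6*(12 + 5*6))**2 = (3 + 6*(12 + 30))**2 = (3 + 6*42)**2 = (3 + 252)**2 = 255**2 = 65025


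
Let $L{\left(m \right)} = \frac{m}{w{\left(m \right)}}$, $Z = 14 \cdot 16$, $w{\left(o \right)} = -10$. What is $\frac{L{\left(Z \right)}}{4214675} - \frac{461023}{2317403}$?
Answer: $- \frac{9715570111761}{48835502445125} \approx -0.19894$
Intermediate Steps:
$Z = 224$
$L{\left(m \right)} = - \frac{m}{10}$ ($L{\left(m \right)} = \frac{m}{-10} = m \left(- \frac{1}{10}\right) = - \frac{m}{10}$)
$\frac{L{\left(Z \right)}}{4214675} - \frac{461023}{2317403} = \frac{\left(- \frac{1}{10}\right) 224}{4214675} - \frac{461023}{2317403} = \left(- \frac{112}{5}\right) \frac{1}{4214675} - \frac{461023}{2317403} = - \frac{112}{21073375} - \frac{461023}{2317403} = - \frac{9715570111761}{48835502445125}$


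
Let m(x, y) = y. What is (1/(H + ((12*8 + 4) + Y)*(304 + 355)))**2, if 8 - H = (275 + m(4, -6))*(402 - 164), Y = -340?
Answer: 1/49361286276 ≈ 2.0259e-11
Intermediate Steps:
H = -64014 (H = 8 - (275 - 6)*(402 - 164) = 8 - 269*238 = 8 - 1*64022 = 8 - 64022 = -64014)
(1/(H + ((12*8 + 4) + Y)*(304 + 355)))**2 = (1/(-64014 + ((12*8 + 4) - 340)*(304 + 355)))**2 = (1/(-64014 + ((96 + 4) - 340)*659))**2 = (1/(-64014 + (100 - 340)*659))**2 = (1/(-64014 - 240*659))**2 = (1/(-64014 - 158160))**2 = (1/(-222174))**2 = (-1/222174)**2 = 1/49361286276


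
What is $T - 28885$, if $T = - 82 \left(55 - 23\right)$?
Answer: $-31509$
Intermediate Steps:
$T = -2624$ ($T = \left(-82\right) 32 = -2624$)
$T - 28885 = -2624 - 28885 = -31509$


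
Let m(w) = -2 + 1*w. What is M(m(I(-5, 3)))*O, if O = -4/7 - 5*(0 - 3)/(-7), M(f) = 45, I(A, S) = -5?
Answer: -855/7 ≈ -122.14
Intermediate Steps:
m(w) = -2 + w
O = -19/7 (O = -4*⅐ - 5*(-3)*(-⅐) = -4/7 + 15*(-⅐) = -4/7 - 15/7 = -19/7 ≈ -2.7143)
M(m(I(-5, 3)))*O = 45*(-19/7) = -855/7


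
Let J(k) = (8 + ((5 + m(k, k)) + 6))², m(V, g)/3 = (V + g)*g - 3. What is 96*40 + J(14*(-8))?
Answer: 5666178916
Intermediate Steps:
m(V, g) = -9 + 3*g*(V + g) (m(V, g) = 3*((V + g)*g - 3) = 3*(g*(V + g) - 3) = 3*(-3 + g*(V + g)) = -9 + 3*g*(V + g))
J(k) = (10 + 6*k²)² (J(k) = (8 + ((5 + (-9 + 3*k² + 3*k*k)) + 6))² = (8 + ((5 + (-9 + 3*k² + 3*k²)) + 6))² = (8 + ((5 + (-9 + 6*k²)) + 6))² = (8 + ((-4 + 6*k²) + 6))² = (8 + (2 + 6*k²))² = (10 + 6*k²)²)
96*40 + J(14*(-8)) = 96*40 + 4*(5 + 3*(14*(-8))²)² = 3840 + 4*(5 + 3*(-112)²)² = 3840 + 4*(5 + 3*12544)² = 3840 + 4*(5 + 37632)² = 3840 + 4*37637² = 3840 + 4*1416543769 = 3840 + 5666175076 = 5666178916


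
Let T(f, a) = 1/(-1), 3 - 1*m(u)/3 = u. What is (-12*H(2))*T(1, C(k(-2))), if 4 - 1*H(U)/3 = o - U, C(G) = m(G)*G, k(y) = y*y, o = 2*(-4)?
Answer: 504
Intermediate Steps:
o = -8
k(y) = y²
m(u) = 9 - 3*u
C(G) = G*(9 - 3*G) (C(G) = (9 - 3*G)*G = G*(9 - 3*G))
T(f, a) = -1
H(U) = 36 + 3*U (H(U) = 12 - 3*(-8 - U) = 12 + (24 + 3*U) = 36 + 3*U)
(-12*H(2))*T(1, C(k(-2))) = -12*(36 + 3*2)*(-1) = -12*(36 + 6)*(-1) = -12*42*(-1) = -504*(-1) = 504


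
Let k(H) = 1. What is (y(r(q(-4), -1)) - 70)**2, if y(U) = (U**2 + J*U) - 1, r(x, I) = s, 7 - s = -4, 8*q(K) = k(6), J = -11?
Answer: 5041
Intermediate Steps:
q(K) = 1/8 (q(K) = (1/8)*1 = 1/8)
s = 11 (s = 7 - 1*(-4) = 7 + 4 = 11)
r(x, I) = 11
y(U) = -1 + U**2 - 11*U (y(U) = (U**2 - 11*U) - 1 = -1 + U**2 - 11*U)
(y(r(q(-4), -1)) - 70)**2 = ((-1 + 11**2 - 11*11) - 70)**2 = ((-1 + 121 - 121) - 70)**2 = (-1 - 70)**2 = (-71)**2 = 5041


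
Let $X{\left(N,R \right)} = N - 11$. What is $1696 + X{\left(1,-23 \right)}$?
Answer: $1686$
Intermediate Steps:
$X{\left(N,R \right)} = -11 + N$
$1696 + X{\left(1,-23 \right)} = 1696 + \left(-11 + 1\right) = 1696 - 10 = 1686$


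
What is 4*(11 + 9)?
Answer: 80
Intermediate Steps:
4*(11 + 9) = 4*20 = 80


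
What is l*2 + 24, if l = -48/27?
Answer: 184/9 ≈ 20.444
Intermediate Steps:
l = -16/9 (l = -48*1/27 = -16/9 ≈ -1.7778)
l*2 + 24 = -16/9*2 + 24 = -32/9 + 24 = 184/9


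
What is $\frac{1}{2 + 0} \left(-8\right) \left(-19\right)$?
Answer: $76$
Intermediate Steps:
$\frac{1}{2 + 0} \left(-8\right) \left(-19\right) = \frac{1}{2} \left(-8\right) \left(-19\right) = \left(-4\right) \left(-19\right) = 76$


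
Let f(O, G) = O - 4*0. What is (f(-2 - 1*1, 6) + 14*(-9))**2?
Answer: 16641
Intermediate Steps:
f(O, G) = O (f(O, G) = O + 0 = O)
(f(-2 - 1*1, 6) + 14*(-9))**2 = ((-2 - 1*1) + 14*(-9))**2 = ((-2 - 1) - 126)**2 = (-3 - 126)**2 = (-129)**2 = 16641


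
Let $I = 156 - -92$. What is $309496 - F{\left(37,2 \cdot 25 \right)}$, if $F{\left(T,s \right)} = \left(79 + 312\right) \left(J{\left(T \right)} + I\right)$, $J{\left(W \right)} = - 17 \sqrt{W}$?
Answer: $212528 + 6647 \sqrt{37} \approx 2.5296 \cdot 10^{5}$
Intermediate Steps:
$I = 248$ ($I = 156 + 92 = 248$)
$F{\left(T,s \right)} = 96968 - 6647 \sqrt{T}$ ($F{\left(T,s \right)} = \left(79 + 312\right) \left(- 17 \sqrt{T} + 248\right) = 391 \left(248 - 17 \sqrt{T}\right) = 96968 - 6647 \sqrt{T}$)
$309496 - F{\left(37,2 \cdot 25 \right)} = 309496 - \left(96968 - 6647 \sqrt{37}\right) = 212528 + 6647 \sqrt{37}$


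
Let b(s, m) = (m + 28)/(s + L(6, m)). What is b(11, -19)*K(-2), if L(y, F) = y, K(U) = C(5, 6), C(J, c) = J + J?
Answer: 90/17 ≈ 5.2941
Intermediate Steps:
C(J, c) = 2*J
K(U) = 10 (K(U) = 2*5 = 10)
b(s, m) = (28 + m)/(6 + s) (b(s, m) = (m + 28)/(s + 6) = (28 + m)/(6 + s))
b(11, -19)*K(-2) = ((28 - 19)/(6 + 11))*10 = (9/17)*10 = 90/17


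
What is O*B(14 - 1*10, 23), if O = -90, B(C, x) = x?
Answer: -2070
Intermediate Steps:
O*B(14 - 1*10, 23) = -90*23 = -2070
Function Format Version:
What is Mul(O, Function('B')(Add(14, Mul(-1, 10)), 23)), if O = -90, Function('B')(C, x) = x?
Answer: -2070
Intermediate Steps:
Mul(O, Function('B')(Add(14, Mul(-1, 10)), 23)) = Mul(-90, 23) = -2070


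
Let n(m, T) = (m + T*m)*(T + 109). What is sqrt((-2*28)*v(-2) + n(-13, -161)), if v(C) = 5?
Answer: 2*I*sqrt(27110) ≈ 329.3*I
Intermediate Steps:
n(m, T) = (109 + T)*(m + T*m) (n(m, T) = (m + T*m)*(109 + T) = (109 + T)*(m + T*m))
sqrt((-2*28)*v(-2) + n(-13, -161)) = sqrt(-2*28*5 - 13*(109 + (-161)**2 + 110*(-161))) = sqrt(-56*5 - 13*(109 + 25921 - 17710)) = sqrt(-280 - 13*8320) = sqrt(-280 - 108160) = sqrt(-108440) = 2*I*sqrt(27110)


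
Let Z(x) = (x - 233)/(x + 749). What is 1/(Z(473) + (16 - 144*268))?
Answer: -611/23569816 ≈ -2.5923e-5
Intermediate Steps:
Z(x) = (-233 + x)/(749 + x)
1/(Z(473) + (16 - 144*268)) = 1/((-233 + 473)/(749 + 473) + (16 - 144*268)) = 1/(240/1222 + (16 - 38592)) = 1/((1/1222)*240 - 38576) = 1/(120/611 - 38576) = 1/(-23569816/611) = -611/23569816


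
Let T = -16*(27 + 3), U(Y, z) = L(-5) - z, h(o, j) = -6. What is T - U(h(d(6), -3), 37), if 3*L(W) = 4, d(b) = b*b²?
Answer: -1333/3 ≈ -444.33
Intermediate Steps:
d(b) = b³
L(W) = 4/3 (L(W) = (⅓)*4 = 4/3)
U(Y, z) = 4/3 - z
T = -480 (T = -16*30 = -480)
T - U(h(d(6), -3), 37) = -480 - (4/3 - 1*37) = -480 - (4/3 - 37) = -480 - 1*(-107/3) = -480 + 107/3 = -1333/3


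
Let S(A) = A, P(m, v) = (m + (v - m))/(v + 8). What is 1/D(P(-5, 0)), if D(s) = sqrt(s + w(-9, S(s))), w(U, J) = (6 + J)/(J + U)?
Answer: -I*sqrt(6)/2 ≈ -1.2247*I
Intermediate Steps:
P(m, v) = v/(8 + v)
w(U, J) = (6 + J)/(J + U)
D(s) = sqrt(s + (6 + s)/(-9 + s)) (D(s) = sqrt(s + (6 + s)/(s - 9)) = sqrt(s + (6 + s)/(-9 + s)))
1/D(P(-5, 0)) = 1/(sqrt((6 + 0/(8 + 0) + (0/(8 + 0))*(-9 + 0/(8 + 0)))/(-9 + 0/(8 + 0)))) = 1/(sqrt((6 + 0/8 + (0/8)*(-9 + 0/8))/(-9 + 0/8))) = 1/(sqrt((6 + 0*(1/8) + (0*(1/8))*(-9 + 0*(1/8)))/(-9 + 0*(1/8)))) = 1/(sqrt((6 + 0 + 0*(-9 + 0))/(-9 + 0))) = 1/(sqrt((6 + 0 + 0*(-9))/(-9))) = 1/(sqrt(-(6 + 0 + 0)/9)) = 1/(sqrt(-1/9*6)) = 1/(sqrt(-2/3)) = 1/(I*sqrt(6)/3) = -I*sqrt(6)/2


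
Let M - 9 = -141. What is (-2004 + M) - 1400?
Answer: -3536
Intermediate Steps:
M = -132 (M = 9 - 141 = -132)
(-2004 + M) - 1400 = (-2004 - 132) - 1400 = -2136 - 1400 = -3536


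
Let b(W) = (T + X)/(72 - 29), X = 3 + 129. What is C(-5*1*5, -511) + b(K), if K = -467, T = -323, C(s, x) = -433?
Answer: -18810/43 ≈ -437.44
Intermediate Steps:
X = 132
b(W) = -191/43 (b(W) = (-323 + 132)/(72 - 29) = -191/43)
C(-5*1*5, -511) + b(K) = -433 - 191/43 = -18810/43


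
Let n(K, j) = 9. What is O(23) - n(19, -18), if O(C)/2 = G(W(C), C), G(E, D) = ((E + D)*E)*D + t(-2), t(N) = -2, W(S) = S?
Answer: 48655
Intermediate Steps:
G(E, D) = -2 + D*E*(D + E) (G(E, D) = ((E + D)*E)*D - 2 = ((D + E)*E)*D - 2 = (E*(D + E))*D - 2 = D*E*(D + E) - 2 = -2 + D*E*(D + E))
O(C) = -4 + 4*C**3 (O(C) = 2*(-2 + C*C**2 + C*C**2) = 2*(-2 + C**3 + C**3) = 2*(-2 + 2*C**3) = -4 + 4*C**3)
O(23) - n(19, -18) = (-4 + 4*23**3) - 1*9 = (-4 + 4*12167) - 9 = (-4 + 48668) - 9 = 48664 - 9 = 48655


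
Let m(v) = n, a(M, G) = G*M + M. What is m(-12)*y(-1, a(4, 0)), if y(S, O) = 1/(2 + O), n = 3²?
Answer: 3/2 ≈ 1.5000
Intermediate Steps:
n = 9
a(M, G) = M + G*M
m(v) = 9
m(-12)*y(-1, a(4, 0)) = 9/(2 + 4*(1 + 0)) = 9/(2 + 4*1) = 9/(2 + 4) = 9/6 = 9*(⅙) = 3/2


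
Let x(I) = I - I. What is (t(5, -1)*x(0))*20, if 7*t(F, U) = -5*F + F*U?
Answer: 0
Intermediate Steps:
x(I) = 0
t(F, U) = -5*F/7 + F*U/7 (t(F, U) = (-5*F + F*U)/7 = -5*F/7 + F*U/7)
(t(5, -1)*x(0))*20 = (((1/7)*5*(-5 - 1))*0)*20 = (((1/7)*5*(-6))*0)*20 = -30/7*0*20 = 0*20 = 0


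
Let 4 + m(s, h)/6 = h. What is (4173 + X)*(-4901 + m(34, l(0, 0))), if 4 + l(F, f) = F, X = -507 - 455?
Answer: -15891239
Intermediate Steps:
X = -962
l(F, f) = -4 + F
m(s, h) = -24 + 6*h
(4173 + X)*(-4901 + m(34, l(0, 0))) = (4173 - 962)*(-4901 + (-24 + 6*(-4 + 0))) = 3211*(-4901 + (-24 + 6*(-4))) = 3211*(-4901 + (-24 - 24)) = 3211*(-4901 - 48) = 3211*(-4949) = -15891239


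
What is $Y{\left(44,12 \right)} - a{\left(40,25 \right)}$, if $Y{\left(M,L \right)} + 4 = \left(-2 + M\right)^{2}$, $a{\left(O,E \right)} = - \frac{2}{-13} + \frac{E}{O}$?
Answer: $\frac{182959}{104} \approx 1759.2$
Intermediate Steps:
$a{\left(O,E \right)} = \frac{2}{13} + \frac{E}{O}$ ($a{\left(O,E \right)} = \left(-2\right) \left(- \frac{1}{13}\right) + \frac{E}{O} = \frac{2}{13} + \frac{E}{O}$)
$Y{\left(M,L \right)} = -4 + \left(-2 + M\right)^{2}$
$Y{\left(44,12 \right)} - a{\left(40,25 \right)} = 44 \left(-4 + 44\right) - \left(\frac{2}{13} + \frac{25}{40}\right) = 44 \cdot 40 - \left(\frac{2}{13} + 25 \cdot \frac{1}{40}\right) = 1760 - \left(\frac{2}{13} + \frac{5}{8}\right) = 1760 - \frac{81}{104} = \frac{182959}{104}$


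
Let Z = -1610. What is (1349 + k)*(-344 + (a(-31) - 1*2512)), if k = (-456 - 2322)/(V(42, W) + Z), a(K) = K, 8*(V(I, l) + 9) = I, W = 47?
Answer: -25171484509/6455 ≈ -3.8995e+6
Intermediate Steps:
V(I, l) = -9 + I/8
k = 11112/6455 (k = (-456 - 2322)/((-9 + (⅛)*42) - 1610) = -2778/((-9 + 21/4) - 1610) = -2778/(-15/4 - 1610) = -2778/(-6455/4) = -2778*(-4/6455) = 11112/6455 ≈ 1.7215)
(1349 + k)*(-344 + (a(-31) - 1*2512)) = (1349 + 11112/6455)*(-344 + (-31 - 1*2512)) = 8718907*(-344 + (-31 - 2512))/6455 = 8718907*(-344 - 2543)/6455 = (8718907/6455)*(-2887) = -25171484509/6455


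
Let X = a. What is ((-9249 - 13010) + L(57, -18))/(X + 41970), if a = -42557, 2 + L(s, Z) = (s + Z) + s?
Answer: 22165/587 ≈ 37.760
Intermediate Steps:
L(s, Z) = -2 + Z + 2*s (L(s, Z) = -2 + ((s + Z) + s) = -2 + ((Z + s) + s) = -2 + (Z + 2*s) = -2 + Z + 2*s)
X = -42557
((-9249 - 13010) + L(57, -18))/(X + 41970) = ((-9249 - 13010) + (-2 - 18 + 2*57))/(-42557 + 41970) = (-22259 + (-2 - 18 + 114))/(-587) = (-22259 + 94)*(-1/587) = -22165*(-1/587) = 22165/587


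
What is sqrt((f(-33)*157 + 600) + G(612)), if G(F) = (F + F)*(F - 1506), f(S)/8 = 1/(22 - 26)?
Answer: I*sqrt(1093970) ≈ 1045.9*I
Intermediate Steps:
f(S) = -2 (f(S) = 8/(22 - 26) = 8/(-4) = 8*(-1/4) = -2)
G(F) = 2*F*(-1506 + F) (G(F) = (2*F)*(-1506 + F) = 2*F*(-1506 + F))
sqrt((f(-33)*157 + 600) + G(612)) = sqrt((-2*157 + 600) + 2*612*(-1506 + 612)) = sqrt((-314 + 600) + 2*612*(-894)) = sqrt(286 - 1094256) = sqrt(-1093970) = I*sqrt(1093970)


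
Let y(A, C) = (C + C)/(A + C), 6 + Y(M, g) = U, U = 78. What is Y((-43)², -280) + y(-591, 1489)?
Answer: 33817/449 ≈ 75.316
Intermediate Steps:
Y(M, g) = 72 (Y(M, g) = -6 + 78 = 72)
y(A, C) = 2*C/(A + C) (y(A, C) = (2*C)/(A + C) = 2*C/(A + C))
Y((-43)², -280) + y(-591, 1489) = 72 + 2*1489/(-591 + 1489) = 72 + 2*1489/898 = 72 + 2*1489*(1/898) = 72 + 1489/449 = 33817/449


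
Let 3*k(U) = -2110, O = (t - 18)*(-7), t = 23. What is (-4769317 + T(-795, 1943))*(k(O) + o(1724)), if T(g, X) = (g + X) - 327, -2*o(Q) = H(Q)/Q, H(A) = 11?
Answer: 4336537617406/1293 ≈ 3.3539e+9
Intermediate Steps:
o(Q) = -11/(2*Q)
O = -35 (O = (23 - 18)*(-7) = 5*(-7) = -35)
k(U) = -2110/3 (k(U) = (1/3)*(-2110) = -2110/3)
T(g, X) = -327 + X + g (T(g, X) = (X + g) - 327 = -327 + X + g)
(-4769317 + T(-795, 1943))*(k(O) + o(1724)) = (-4769317 + (-327 + 1943 - 795))*(-2110/3 - 11/2/1724) = (-4769317 + 821)*(-2110/3 - 11/2*1/1724) = -4768496*(-2110/3 - 11/3448) = -4768496*(-7275313/10344) = 4336537617406/1293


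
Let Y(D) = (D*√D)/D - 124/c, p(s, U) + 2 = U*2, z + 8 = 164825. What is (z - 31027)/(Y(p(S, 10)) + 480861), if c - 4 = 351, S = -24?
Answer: 8107736012333950/29140378311723511 - 50582654250*√2/29140378311723511 ≈ 0.27823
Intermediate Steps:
z = 164817 (z = -8 + 164825 = 164817)
c = 355 (c = 4 + 351 = 355)
p(s, U) = -2 + 2*U (p(s, U) = -2 + U*2 = -2 + 2*U)
Y(D) = -124/355 + √D (Y(D) = (D*√D)/D - 124/355 = D^(3/2)/D - 124*1/355 = √D - 124/355 = -124/355 + √D)
(z - 31027)/(Y(p(S, 10)) + 480861) = (164817 - 31027)/((-124/355 + √(-2 + 2*10)) + 480861) = 133790/((-124/355 + √(-2 + 20)) + 480861) = 133790/((-124/355 + √18) + 480861) = 133790/((-124/355 + 3*√2) + 480861) = 133790/(170705531/355 + 3*√2)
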